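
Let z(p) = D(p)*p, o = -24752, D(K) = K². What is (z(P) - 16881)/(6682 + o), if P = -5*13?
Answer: 145753/9035 ≈ 16.132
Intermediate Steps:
P = -65
z(p) = p³ (z(p) = p²*p = p³)
(z(P) - 16881)/(6682 + o) = ((-65)³ - 16881)/(6682 - 24752) = (-274625 - 16881)/(-18070) = -291506*(-1/18070) = 145753/9035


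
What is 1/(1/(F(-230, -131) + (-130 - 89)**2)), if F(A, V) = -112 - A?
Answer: 48079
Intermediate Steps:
1/(1/(F(-230, -131) + (-130 - 89)**2)) = 1/(1/((-112 - 1*(-230)) + (-130 - 89)**2)) = 1/(1/((-112 + 230) + (-219)**2)) = 1/(1/(118 + 47961)) = 1/(1/48079) = 48079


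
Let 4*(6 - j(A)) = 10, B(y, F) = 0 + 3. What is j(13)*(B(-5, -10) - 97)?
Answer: -329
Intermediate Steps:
B(y, F) = 3
j(A) = 7/2 (j(A) = 6 - ¼*10 = 6 - 5/2 = 7/2)
j(13)*(B(-5, -10) - 97) = 7*(3 - 97)/2 = (7/2)*(-94) = -329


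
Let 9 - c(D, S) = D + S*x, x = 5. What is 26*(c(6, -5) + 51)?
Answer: 2054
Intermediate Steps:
c(D, S) = 9 - D - 5*S (c(D, S) = 9 - (D + S*5) = 9 - (D + 5*S) = 9 + (-D - 5*S) = 9 - D - 5*S)
26*(c(6, -5) + 51) = 26*((9 - 1*6 - 5*(-5)) + 51) = 26*((9 - 6 + 25) + 51) = 26*(28 + 51) = 26*79 = 2054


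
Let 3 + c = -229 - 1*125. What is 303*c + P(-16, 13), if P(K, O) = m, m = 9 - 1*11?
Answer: -108173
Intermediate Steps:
m = -2 (m = 9 - 11 = -2)
P(K, O) = -2
c = -357 (c = -3 + (-229 - 1*125) = -3 + (-229 - 125) = -3 - 354 = -357)
303*c + P(-16, 13) = 303*(-357) - 2 = -108171 - 2 = -108173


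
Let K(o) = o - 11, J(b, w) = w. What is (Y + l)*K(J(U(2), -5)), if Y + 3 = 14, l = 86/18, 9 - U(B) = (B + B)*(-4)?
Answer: -2272/9 ≈ -252.44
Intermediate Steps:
U(B) = 9 + 8*B (U(B) = 9 - (B + B)*(-4) = 9 - 2*B*(-4) = 9 - (-8)*B = 9 + 8*B)
K(o) = -11 + o
l = 43/9 (l = 86*(1/18) = 43/9 ≈ 4.7778)
Y = 11 (Y = -3 + 14 = 11)
(Y + l)*K(J(U(2), -5)) = (11 + 43/9)*(-11 - 5) = (142/9)*(-16) = -2272/9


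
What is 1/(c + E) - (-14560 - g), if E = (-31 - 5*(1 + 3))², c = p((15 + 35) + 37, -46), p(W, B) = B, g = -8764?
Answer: 14808781/2555 ≈ 5796.0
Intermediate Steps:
c = -46
E = 2601 (E = (-31 - 5*4)² = (-31 - 20)² = (-51)² = 2601)
1/(c + E) - (-14560 - g) = 1/(-46 + 2601) - (-14560 - 1*(-8764)) = 1/2555 - (-14560 + 8764) = 1/2555 - 1*(-5796) = 1/2555 + 5796 = 14808781/2555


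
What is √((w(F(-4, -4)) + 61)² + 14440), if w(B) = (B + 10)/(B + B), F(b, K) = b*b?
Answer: √4674761/16 ≈ 135.13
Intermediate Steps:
F(b, K) = b²
w(B) = (10 + B)/(2*B) (w(B) = (10 + B)/((2*B)) = (10 + B)*(1/(2*B)) = (10 + B)/(2*B))
√((w(F(-4, -4)) + 61)² + 14440) = √(((10 + (-4)²)/(2*((-4)²)) + 61)² + 14440) = √(((½)*(10 + 16)/16 + 61)² + 14440) = √(((½)*(1/16)*26 + 61)² + 14440) = √((13/16 + 61)² + 14440) = √((989/16)² + 14440) = √(978121/256 + 14440) = √(4674761/256) = √4674761/16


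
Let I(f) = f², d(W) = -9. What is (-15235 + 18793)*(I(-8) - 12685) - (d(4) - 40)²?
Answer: -44907919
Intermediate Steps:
(-15235 + 18793)*(I(-8) - 12685) - (d(4) - 40)² = (-15235 + 18793)*((-8)² - 12685) - (-9 - 40)² = 3558*(64 - 12685) - 1*(-49)² = 3558*(-12621) - 1*2401 = -44905518 - 2401 = -44907919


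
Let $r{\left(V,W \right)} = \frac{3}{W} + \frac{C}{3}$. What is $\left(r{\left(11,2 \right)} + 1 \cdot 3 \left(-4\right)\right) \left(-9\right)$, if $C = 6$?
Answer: $\frac{153}{2} \approx 76.5$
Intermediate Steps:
$r{\left(V,W \right)} = 2 + \frac{3}{W}$ ($r{\left(V,W \right)} = \frac{3}{W} + \frac{6}{3} = \frac{3}{W} + 6 \cdot \frac{1}{3} = \frac{3}{W} + 2 = 2 + \frac{3}{W}$)
$\left(r{\left(11,2 \right)} + 1 \cdot 3 \left(-4\right)\right) \left(-9\right) = \left(\left(2 + \frac{3}{2}\right) + 1 \cdot 3 \left(-4\right)\right) \left(-9\right) = \left(\left(2 + 3 \cdot \frac{1}{2}\right) + 3 \left(-4\right)\right) \left(-9\right) = \left(\left(2 + \frac{3}{2}\right) - 12\right) \left(-9\right) = \left(\frac{7}{2} - 12\right) \left(-9\right) = \left(- \frac{17}{2}\right) \left(-9\right) = \frac{153}{2}$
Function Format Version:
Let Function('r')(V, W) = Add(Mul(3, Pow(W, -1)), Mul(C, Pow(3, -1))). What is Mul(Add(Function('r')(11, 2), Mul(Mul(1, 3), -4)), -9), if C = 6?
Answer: Rational(153, 2) ≈ 76.500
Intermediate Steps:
Function('r')(V, W) = Add(2, Mul(3, Pow(W, -1))) (Function('r')(V, W) = Add(Mul(3, Pow(W, -1)), Mul(6, Pow(3, -1))) = Add(Mul(3, Pow(W, -1)), Mul(6, Rational(1, 3))) = Add(Mul(3, Pow(W, -1)), 2) = Add(2, Mul(3, Pow(W, -1))))
Mul(Add(Function('r')(11, 2), Mul(Mul(1, 3), -4)), -9) = Mul(Add(Add(2, Mul(3, Pow(2, -1))), Mul(Mul(1, 3), -4)), -9) = Mul(Add(Add(2, Mul(3, Rational(1, 2))), Mul(3, -4)), -9) = Mul(Add(Add(2, Rational(3, 2)), -12), -9) = Mul(Add(Rational(7, 2), -12), -9) = Mul(Rational(-17, 2), -9) = Rational(153, 2)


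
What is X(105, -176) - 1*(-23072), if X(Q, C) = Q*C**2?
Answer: 3275552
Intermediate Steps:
X(105, -176) - 1*(-23072) = 105*(-176)**2 - 1*(-23072) = 105*30976 + 23072 = 3252480 + 23072 = 3275552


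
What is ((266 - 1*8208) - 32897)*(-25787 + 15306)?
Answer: 428033559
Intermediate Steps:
((266 - 1*8208) - 32897)*(-25787 + 15306) = ((266 - 8208) - 32897)*(-10481) = (-7942 - 32897)*(-10481) = -40839*(-10481) = 428033559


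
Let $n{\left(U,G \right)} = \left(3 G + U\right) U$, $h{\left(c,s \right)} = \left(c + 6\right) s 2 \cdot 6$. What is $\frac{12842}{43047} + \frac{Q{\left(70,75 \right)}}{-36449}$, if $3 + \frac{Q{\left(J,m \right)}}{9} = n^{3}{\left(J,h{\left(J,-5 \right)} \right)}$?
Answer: $\frac{335007010530356878240327}{1569020103} \approx 2.1351 \cdot 10^{14}$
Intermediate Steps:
$h{\left(c,s \right)} = 12 s \left(6 + c\right)$ ($h{\left(c,s \right)} = \left(6 + c\right) 2 s 6 = \left(6 + c\right) 12 s = 12 s \left(6 + c\right)$)
$n{\left(U,G \right)} = U \left(U + 3 G\right)$ ($n{\left(U,G \right)} = \left(U + 3 G\right) U = U \left(U + 3 G\right)$)
$Q{\left(J,m \right)} = -27 + 9 J^{3} \left(-1080 - 179 J\right)^{3}$ ($Q{\left(J,m \right)} = -27 + 9 \left(J \left(J + 3 \cdot 12 \left(-5\right) \left(6 + J\right)\right)\right)^{3} = -27 + 9 \left(J \left(J + 3 \left(-360 - 60 J\right)\right)\right)^{3} = -27 + 9 \left(J \left(J - \left(1080 + 180 J\right)\right)\right)^{3} = -27 + 9 \left(J \left(-1080 - 179 J\right)\right)^{3} = -27 + 9 J^{3} \left(-1080 - 179 J\right)^{3}$)
$\frac{12842}{43047} + \frac{Q{\left(70,75 \right)}}{-36449} = \frac{12842}{43047} + \frac{-27 + 9 \cdot 70^{3} \left(-1080 - 12530\right)^{3}}{-36449} = 12842 \cdot \frac{1}{43047} + \left(-27 + 9 \cdot 343000 \left(-1080 - 12530\right)^{3}\right) \left(- \frac{1}{36449}\right) = \frac{12842}{43047} + \left(-27 + 9 \cdot 343000 \left(-13610\right)^{3}\right) \left(- \frac{1}{36449}\right) = \frac{12842}{43047} + \left(-27 + 9 \cdot 343000 \left(-2521008881000\right)\right) \left(- \frac{1}{36449}\right) = \frac{12842}{43047} + \left(-27 - 7782354415647000000\right) \left(- \frac{1}{36449}\right) = \frac{12842}{43047} - - \frac{7782354415647000027}{36449} = \frac{12842}{43047} + \frac{7782354415647000027}{36449} = \frac{335007010530356878240327}{1569020103}$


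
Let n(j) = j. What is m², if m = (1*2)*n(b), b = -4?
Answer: 64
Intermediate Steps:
m = -8 (m = (1*2)*(-4) = 2*(-4) = -8)
m² = (-8)² = 64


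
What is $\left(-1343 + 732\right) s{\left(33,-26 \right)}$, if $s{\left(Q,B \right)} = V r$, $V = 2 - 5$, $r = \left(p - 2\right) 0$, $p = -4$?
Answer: $0$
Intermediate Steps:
$r = 0$ ($r = \left(-4 - 2\right) 0 = \left(-6\right) 0 = 0$)
$V = -3$
$s{\left(Q,B \right)} = 0$ ($s{\left(Q,B \right)} = \left(-3\right) 0 = 0$)
$\left(-1343 + 732\right) s{\left(33,-26 \right)} = \left(-1343 + 732\right) 0 = \left(-611\right) 0 = 0$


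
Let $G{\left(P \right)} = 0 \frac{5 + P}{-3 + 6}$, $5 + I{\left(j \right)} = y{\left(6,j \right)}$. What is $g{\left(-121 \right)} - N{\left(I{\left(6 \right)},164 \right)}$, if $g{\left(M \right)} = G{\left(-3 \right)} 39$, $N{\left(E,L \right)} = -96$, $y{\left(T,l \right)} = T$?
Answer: $96$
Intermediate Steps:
$I{\left(j \right)} = 1$ ($I{\left(j \right)} = -5 + 6 = 1$)
$G{\left(P \right)} = 0$ ($G{\left(P \right)} = 0 \frac{5 + P}{3} = 0 \left(5 + P\right) \frac{1}{3} = 0 \left(\frac{5}{3} + \frac{P}{3}\right) = 0$)
$g{\left(M \right)} = 0$ ($g{\left(M \right)} = 0 \cdot 39 = 0$)
$g{\left(-121 \right)} - N{\left(I{\left(6 \right)},164 \right)} = 0 - -96 = 0 + 96 = 96$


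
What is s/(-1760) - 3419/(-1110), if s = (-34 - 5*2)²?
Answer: 1099/555 ≈ 1.9802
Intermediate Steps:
s = 1936 (s = (-34 - 10)² = (-44)² = 1936)
s/(-1760) - 3419/(-1110) = 1936/(-1760) - 3419/(-1110) = 1936*(-1/1760) - 3419*(-1/1110) = -11/10 + 3419/1110 = 1099/555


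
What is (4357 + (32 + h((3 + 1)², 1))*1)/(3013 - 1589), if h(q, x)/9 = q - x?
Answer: 1131/356 ≈ 3.1770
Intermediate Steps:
h(q, x) = -9*x + 9*q (h(q, x) = 9*(q - x) = -9*x + 9*q)
(4357 + (32 + h((3 + 1)², 1))*1)/(3013 - 1589) = (4357 + (32 + (-9*1 + 9*(3 + 1)²))*1)/(3013 - 1589) = (4357 + (32 + (-9 + 9*4²))*1)/1424 = (4357 + (32 + (-9 + 9*16))*1)*(1/1424) = (4357 + (32 + (-9 + 144))*1)*(1/1424) = (4357 + (32 + 135)*1)*(1/1424) = (4357 + 167*1)*(1/1424) = (4357 + 167)*(1/1424) = 4524*(1/1424) = 1131/356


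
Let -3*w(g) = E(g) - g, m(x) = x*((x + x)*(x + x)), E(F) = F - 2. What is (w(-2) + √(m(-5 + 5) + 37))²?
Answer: 337/9 + 4*√37/3 ≈ 45.555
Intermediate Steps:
E(F) = -2 + F
m(x) = 4*x³ (m(x) = x*((2*x)*(2*x)) = x*(4*x²) = 4*x³)
w(g) = ⅔ (w(g) = -((-2 + g) - g)/3 = -⅓*(-2) = ⅔)
(w(-2) + √(m(-5 + 5) + 37))² = (⅔ + √(4*(-5 + 5)³ + 37))² = (⅔ + √(4*0³ + 37))² = (⅔ + √(4*0 + 37))² = (⅔ + √(0 + 37))² = (⅔ + √37)²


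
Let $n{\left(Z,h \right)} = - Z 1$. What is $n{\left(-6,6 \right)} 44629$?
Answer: $267774$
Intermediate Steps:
$n{\left(Z,h \right)} = - Z$
$n{\left(-6,6 \right)} 44629 = \left(-1\right) \left(-6\right) 44629 = 6 \cdot 44629 = 267774$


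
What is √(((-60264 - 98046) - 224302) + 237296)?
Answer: 2*I*√36329 ≈ 381.2*I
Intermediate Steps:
√(((-60264 - 98046) - 224302) + 237296) = √((-158310 - 224302) + 237296) = √(-382612 + 237296) = √(-145316) = 2*I*√36329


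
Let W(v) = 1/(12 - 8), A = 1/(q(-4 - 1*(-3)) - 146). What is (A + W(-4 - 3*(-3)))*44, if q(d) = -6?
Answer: 407/38 ≈ 10.711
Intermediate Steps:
A = -1/152 (A = 1/(-6 - 146) = 1/(-152) = -1/152 ≈ -0.0065789)
W(v) = ¼ (W(v) = 1/4 = ¼)
(A + W(-4 - 3*(-3)))*44 = (-1/152 + ¼)*44 = (37/152)*44 = 407/38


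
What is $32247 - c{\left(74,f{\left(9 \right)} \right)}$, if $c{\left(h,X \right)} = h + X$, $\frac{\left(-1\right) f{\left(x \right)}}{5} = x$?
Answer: $32218$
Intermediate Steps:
$f{\left(x \right)} = - 5 x$
$c{\left(h,X \right)} = X + h$
$32247 - c{\left(74,f{\left(9 \right)} \right)} = 32247 - \left(\left(-5\right) 9 + 74\right) = 32247 - \left(-45 + 74\right) = 32247 - 29 = 32218$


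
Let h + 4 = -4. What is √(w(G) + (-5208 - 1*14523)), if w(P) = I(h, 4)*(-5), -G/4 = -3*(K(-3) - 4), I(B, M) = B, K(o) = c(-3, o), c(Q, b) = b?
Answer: I*√19691 ≈ 140.32*I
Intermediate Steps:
K(o) = o
h = -8 (h = -4 - 4 = -8)
G = -84 (G = -(-12)*(-3 - 4) = -(-12)*(-7) = -4*21 = -84)
w(P) = 40 (w(P) = -8*(-5) = 40)
√(w(G) + (-5208 - 1*14523)) = √(40 + (-5208 - 1*14523)) = √(40 + (-5208 - 14523)) = √(40 - 19731) = √(-19691) = I*√19691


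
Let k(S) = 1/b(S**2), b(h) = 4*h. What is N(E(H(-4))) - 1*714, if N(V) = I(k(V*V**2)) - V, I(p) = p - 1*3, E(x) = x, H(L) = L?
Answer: -11681791/16384 ≈ -713.00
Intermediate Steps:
k(S) = 1/(4*S**2)
I(p) = -3 + p (I(p) = p - 3 = -3 + p)
N(V) = -3 - V + 1/(4*V**6) (N(V) = (-3 + 1/(4*(V*V**2)**2)) - V = (-3 + 1/(4*(V**3)**2)) - V = (-3 + 1/(4*V**6)) - V = -3 - V + 1/(4*V**6))
N(E(H(-4))) - 1*714 = (-3 - 1*(-4) + (1/4)/(-4)**6) - 1*714 = (-3 + 4 + (1/4)*(1/4096)) - 714 = (-3 + 4 + 1/16384) - 714 = 16385/16384 - 714 = -11681791/16384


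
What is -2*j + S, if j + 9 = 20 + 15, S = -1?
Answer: -53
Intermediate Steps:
j = 26 (j = -9 + (20 + 15) = -9 + 35 = 26)
-2*j + S = -2*26 - 1 = -52 - 1 = -53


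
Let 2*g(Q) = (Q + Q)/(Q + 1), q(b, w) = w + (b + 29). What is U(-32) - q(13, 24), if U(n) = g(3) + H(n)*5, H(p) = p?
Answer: -901/4 ≈ -225.25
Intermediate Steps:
q(b, w) = 29 + b + w (q(b, w) = w + (29 + b) = 29 + b + w)
g(Q) = Q/(1 + Q) (g(Q) = ((Q + Q)/(Q + 1))/2 = ((2*Q)/(1 + Q))/2 = (2*Q/(1 + Q))/2 = Q/(1 + Q))
U(n) = ¾ + 5*n (U(n) = 3/(1 + 3) + n*5 = 3/4 + 5*n = 3*(¼) + 5*n = ¾ + 5*n)
U(-32) - q(13, 24) = (¾ + 5*(-32)) - (29 + 13 + 24) = (¾ - 160) - 1*66 = -637/4 - 66 = -901/4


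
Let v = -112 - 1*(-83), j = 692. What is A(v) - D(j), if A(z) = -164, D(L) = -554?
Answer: 390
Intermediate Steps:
v = -29 (v = -112 + 83 = -29)
A(v) - D(j) = -164 - 1*(-554) = -164 + 554 = 390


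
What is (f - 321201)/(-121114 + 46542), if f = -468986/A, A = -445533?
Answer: 143105176147/33224286876 ≈ 4.3072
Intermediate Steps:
f = 468986/445533 (f = -468986/(-445533) = -468986*(-1/445533) = 468986/445533 ≈ 1.0526)
(f - 321201)/(-121114 + 46542) = (468986/445533 - 321201)/(-121114 + 46542) = -143105176147/445533/(-74572) = -143105176147/445533*(-1/74572) = 143105176147/33224286876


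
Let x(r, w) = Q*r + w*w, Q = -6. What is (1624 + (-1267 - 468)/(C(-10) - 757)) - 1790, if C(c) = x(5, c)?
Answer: -112307/687 ≈ -163.47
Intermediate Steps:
x(r, w) = w² - 6*r (x(r, w) = -6*r + w*w = -6*r + w² = w² - 6*r)
C(c) = -30 + c² (C(c) = c² - 6*5 = c² - 30 = -30 + c²)
(1624 + (-1267 - 468)/(C(-10) - 757)) - 1790 = (1624 + (-1267 - 468)/((-30 + (-10)²) - 757)) - 1790 = (1624 - 1735/((-30 + 100) - 757)) - 1790 = (1624 - 1735/(70 - 757)) - 1790 = (1624 - 1735/(-687)) - 1790 = (1624 - 1735*(-1/687)) - 1790 = (1624 + 1735/687) - 1790 = 1117423/687 - 1790 = -112307/687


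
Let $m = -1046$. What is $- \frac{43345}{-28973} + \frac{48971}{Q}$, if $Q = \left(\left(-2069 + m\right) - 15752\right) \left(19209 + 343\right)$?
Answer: $\frac{1229847191669}{822136920864} \approx 1.4959$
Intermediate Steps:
$Q = -368887584$ ($Q = \left(\left(-2069 - 1046\right) - 15752\right) \left(19209 + 343\right) = \left(-3115 - 15752\right) 19552 = \left(-18867\right) 19552 = -368887584$)
$- \frac{43345}{-28973} + \frac{48971}{Q} = - \frac{43345}{-28973} + \frac{48971}{-368887584} = \left(-43345\right) \left(- \frac{1}{28973}\right) + 48971 \left(- \frac{1}{368887584}\right) = \frac{43345}{28973} - \frac{3767}{28375968} = \frac{1229847191669}{822136920864}$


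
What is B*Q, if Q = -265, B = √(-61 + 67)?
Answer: -265*√6 ≈ -649.12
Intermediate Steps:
B = √6 ≈ 2.4495
B*Q = √6*(-265) = -265*√6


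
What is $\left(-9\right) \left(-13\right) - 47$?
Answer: $70$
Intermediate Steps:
$\left(-9\right) \left(-13\right) - 47 = 117 - 47 = 70$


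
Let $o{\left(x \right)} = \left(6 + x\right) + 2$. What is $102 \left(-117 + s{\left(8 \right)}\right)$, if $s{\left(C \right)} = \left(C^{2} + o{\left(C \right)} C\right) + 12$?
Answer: $8874$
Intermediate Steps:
$o{\left(x \right)} = 8 + x$
$s{\left(C \right)} = 12 + C^{2} + C \left(8 + C\right)$ ($s{\left(C \right)} = \left(C^{2} + \left(8 + C\right) C\right) + 12 = \left(C^{2} + C \left(8 + C\right)\right) + 12 = 12 + C^{2} + C \left(8 + C\right)$)
$102 \left(-117 + s{\left(8 \right)}\right) = 102 \left(-117 + \left(12 + 8^{2} + 8 \left(8 + 8\right)\right)\right) = 102 \left(-117 + \left(12 + 64 + 8 \cdot 16\right)\right) = 102 \left(-117 + \left(12 + 64 + 128\right)\right) = 102 \left(-117 + 204\right) = 102 \cdot 87 = 8874$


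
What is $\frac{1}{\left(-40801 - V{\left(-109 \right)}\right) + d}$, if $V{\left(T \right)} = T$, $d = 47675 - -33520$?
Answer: $\frac{1}{40503} \approx 2.469 \cdot 10^{-5}$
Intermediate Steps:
$d = 81195$ ($d = 47675 + 33520 = 81195$)
$\frac{1}{\left(-40801 - V{\left(-109 \right)}\right) + d} = \frac{1}{\left(-40801 - -109\right) + 81195} = \frac{1}{\left(-40801 + 109\right) + 81195} = \frac{1}{-40692 + 81195} = \frac{1}{40503}$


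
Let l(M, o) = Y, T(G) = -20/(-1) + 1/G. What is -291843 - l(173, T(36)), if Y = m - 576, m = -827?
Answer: -290440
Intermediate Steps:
T(G) = 20 + 1/G (T(G) = -20*(-1) + 1/G = 20 + 1/G)
Y = -1403 (Y = -827 - 576 = -1403)
l(M, o) = -1403
-291843 - l(173, T(36)) = -291843 - 1*(-1403) = -291843 + 1403 = -290440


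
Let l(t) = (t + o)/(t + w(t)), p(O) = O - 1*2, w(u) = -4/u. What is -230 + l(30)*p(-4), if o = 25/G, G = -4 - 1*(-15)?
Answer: -582695/2464 ≈ -236.48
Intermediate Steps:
G = 11 (G = -4 + 15 = 11)
o = 25/11 ≈ 2.2727
p(O) = -2 + O (p(O) = O - 2 = -2 + O)
l(t) = (25/11 + t)/(t - 4/t) (l(t) = (t + 25/11)/(t - 4/t) = (25/11 + t)/(t - 4/t))
-230 + l(30)*p(-4) = -230 + ((1/11)*30*(25 + 11*30)/(-4 + 30²))*(-2 - 4) = -230 + ((1/11)*30*(25 + 330)/(-4 + 900))*(-6) = -230 + ((1/11)*30*355/896)*(-6) = -230 + ((1/11)*30*(1/896)*355)*(-6) = -230 + (5325/4928)*(-6) = -230 - 15975/2464 = -582695/2464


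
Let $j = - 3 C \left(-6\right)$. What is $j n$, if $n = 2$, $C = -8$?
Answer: $-288$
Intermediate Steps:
$j = -144$ ($j = \left(-3\right) \left(-8\right) \left(-6\right) = 24 \left(-6\right) = -144$)
$j n = \left(-144\right) 2 = -288$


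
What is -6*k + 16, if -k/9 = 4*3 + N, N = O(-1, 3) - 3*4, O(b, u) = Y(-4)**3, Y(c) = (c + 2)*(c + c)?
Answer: 221200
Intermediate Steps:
Y(c) = 2*c*(2 + c) (Y(c) = (2 + c)*(2*c) = 2*c*(2 + c))
O(b, u) = 4096 (O(b, u) = (2*(-4)*(2 - 4))**3 = (2*(-4)*(-2))**3 = 16**3 = 4096)
N = 4084 (N = 4096 - 3*4 = 4096 - 12 = 4084)
k = -36864 (k = -9*(4*3 + 4084) = -9*(12 + 4084) = -9*4096 = -36864)
-6*k + 16 = -6*(-36864) + 16 = 221184 + 16 = 221200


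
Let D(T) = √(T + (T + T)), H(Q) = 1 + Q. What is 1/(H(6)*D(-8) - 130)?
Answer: -65/9038 - 7*I*√6/9038 ≈ -0.0071919 - 0.0018971*I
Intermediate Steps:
D(T) = √3*√T (D(T) = √(T + 2*T) = √(3*T) = √3*√T)
1/(H(6)*D(-8) - 130) = 1/((1 + 6)*(√3*√(-8)) - 130) = 1/(7*(√3*(2*I*√2)) - 130) = 1/(7*(2*I*√6) - 130) = 1/(14*I*√6 - 130) = 1/(-130 + 14*I*√6)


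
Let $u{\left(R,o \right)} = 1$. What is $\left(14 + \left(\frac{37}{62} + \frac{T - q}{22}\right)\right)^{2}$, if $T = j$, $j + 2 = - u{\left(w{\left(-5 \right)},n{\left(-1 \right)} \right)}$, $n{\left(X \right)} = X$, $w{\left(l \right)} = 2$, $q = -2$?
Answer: $\frac{24621444}{116281} \approx 211.74$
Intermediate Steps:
$j = -3$ ($j = -2 - 1 = -3$)
$T = -3$
$\left(14 + \left(\frac{37}{62} + \frac{T - q}{22}\right)\right)^{2} = \left(14 + \left(\frac{37}{62} + \frac{-3 - -2}{22}\right)\right)^{2} = \left(14 + \left(37 \cdot \frac{1}{62} + \left(-3 + 2\right) \frac{1}{22}\right)\right)^{2} = \left(14 + \left(\frac{37}{62} - \frac{1}{22}\right)\right)^{2} = \left(14 + \frac{188}{341}\right)^{2} = \left(\frac{4962}{341}\right)^{2} = \frac{24621444}{116281}$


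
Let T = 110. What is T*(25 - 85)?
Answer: -6600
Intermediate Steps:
T*(25 - 85) = 110*(25 - 85) = 110*(-60) = -6600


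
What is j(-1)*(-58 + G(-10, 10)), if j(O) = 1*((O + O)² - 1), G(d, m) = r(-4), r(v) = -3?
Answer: -183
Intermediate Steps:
G(d, m) = -3
j(O) = -1 + 4*O² (j(O) = 1*((2*O)² - 1) = 1*(4*O² - 1) = 1*(-1 + 4*O²) = -1 + 4*O²)
j(-1)*(-58 + G(-10, 10)) = (-1 + 4*(-1)²)*(-58 - 3) = (-1 + 4*1)*(-61) = (-1 + 4)*(-61) = 3*(-61) = -183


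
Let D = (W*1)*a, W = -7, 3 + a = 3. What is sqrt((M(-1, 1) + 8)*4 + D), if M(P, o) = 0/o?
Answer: 4*sqrt(2) ≈ 5.6569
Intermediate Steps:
M(P, o) = 0
a = 0 (a = -3 + 3 = 0)
D = 0 (D = -7*1*0 = -7*0 = 0)
sqrt((M(-1, 1) + 8)*4 + D) = sqrt((0 + 8)*4 + 0) = sqrt(8*4 + 0) = sqrt(32 + 0) = sqrt(32) = 4*sqrt(2)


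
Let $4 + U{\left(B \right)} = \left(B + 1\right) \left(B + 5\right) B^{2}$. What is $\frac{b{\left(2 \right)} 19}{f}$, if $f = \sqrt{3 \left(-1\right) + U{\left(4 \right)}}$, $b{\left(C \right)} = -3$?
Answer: $- \frac{57 \sqrt{713}}{713} \approx -2.1347$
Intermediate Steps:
$U{\left(B \right)} = -4 + B^{2} \left(1 + B\right) \left(5 + B\right)$ ($U{\left(B \right)} = -4 + \left(B + 1\right) \left(B + 5\right) B^{2} = -4 + \left(1 + B\right) \left(5 + B\right) B^{2} = -4 + B^{2} \left(1 + B\right) \left(5 + B\right)$)
$f = \sqrt{713}$ ($f = \sqrt{3 \left(-1\right) + \left(-4 + 4^{4} + 5 \cdot 4^{2} + 6 \cdot 4^{3}\right)} = \sqrt{-3 + \left(-4 + 256 + 5 \cdot 16 + 6 \cdot 64\right)} = \sqrt{-3 + \left(-4 + 256 + 80 + 384\right)} = \sqrt{-3 + 716} = \sqrt{713} \approx 26.702$)
$\frac{b{\left(2 \right)} 19}{f} = \frac{\left(-3\right) 19}{\sqrt{713}} = - 57 \frac{\sqrt{713}}{713} = - \frac{57 \sqrt{713}}{713}$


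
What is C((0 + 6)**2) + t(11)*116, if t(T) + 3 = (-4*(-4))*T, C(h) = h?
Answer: 20104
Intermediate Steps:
t(T) = -3 + 16*T (t(T) = -3 + (-4*(-4))*T = -3 + 16*T)
C((0 + 6)**2) + t(11)*116 = (0 + 6)**2 + (-3 + 16*11)*116 = 6**2 + (-3 + 176)*116 = 36 + 173*116 = 36 + 20068 = 20104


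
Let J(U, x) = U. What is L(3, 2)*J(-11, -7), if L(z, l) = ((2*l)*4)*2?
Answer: -352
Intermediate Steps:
L(z, l) = 16*l (L(z, l) = (8*l)*2 = 16*l)
L(3, 2)*J(-11, -7) = (16*2)*(-11) = 32*(-11) = -352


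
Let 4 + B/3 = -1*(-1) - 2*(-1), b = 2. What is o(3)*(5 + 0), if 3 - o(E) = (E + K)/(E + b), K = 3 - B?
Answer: 6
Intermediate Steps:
B = -3 (B = -12 + 3*(-1*(-1) - 2*(-1)) = -12 + 3*(1 + 2) = -12 + 3*3 = -12 + 9 = -3)
K = 6 (K = 3 - 1*(-3) = 3 + 3 = 6)
o(E) = 3 - (6 + E)/(2 + E) (o(E) = 3 - (E + 6)/(E + 2) = 3 - (6 + E)/(2 + E))
o(3)*(5 + 0) = (2*3/(2 + 3))*(5 + 0) = (2*3/5)*5 = (2*3*(1/5))*5 = (6/5)*5 = 6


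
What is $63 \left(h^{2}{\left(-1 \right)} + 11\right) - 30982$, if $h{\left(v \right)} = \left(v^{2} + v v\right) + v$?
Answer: $-30226$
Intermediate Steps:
$h{\left(v \right)} = v + 2 v^{2}$ ($h{\left(v \right)} = \left(v^{2} + v^{2}\right) + v = 2 v^{2} + v = v + 2 v^{2}$)
$63 \left(h^{2}{\left(-1 \right)} + 11\right) - 30982 = 63 \left(\left(- (1 + 2 \left(-1\right))\right)^{2} + 11\right) - 30982 = 63 \left(\left(- (1 - 2)\right)^{2} + 11\right) - 30982 = 63 \left(\left(\left(-1\right) \left(-1\right)\right)^{2} + 11\right) - 30982 = 63 \left(1^{2} + 11\right) - 30982 = 63 \left(1 + 11\right) - 30982 = 63 \cdot 12 - 30982 = 756 - 30982 = -30226$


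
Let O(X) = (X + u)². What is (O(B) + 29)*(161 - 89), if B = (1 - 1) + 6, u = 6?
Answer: 12456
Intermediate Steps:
B = 6 (B = 0 + 6 = 6)
O(X) = (6 + X)² (O(X) = (X + 6)² = (6 + X)²)
(O(B) + 29)*(161 - 89) = ((6 + 6)² + 29)*(161 - 89) = (12² + 29)*72 = (144 + 29)*72 = 173*72 = 12456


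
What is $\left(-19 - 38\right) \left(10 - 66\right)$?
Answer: $3192$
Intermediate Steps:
$\left(-19 - 38\right) \left(10 - 66\right) = \left(-57\right) \left(-56\right) = 3192$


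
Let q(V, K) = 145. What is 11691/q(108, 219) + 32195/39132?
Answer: 462160487/5674140 ≈ 81.450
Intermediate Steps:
11691/q(108, 219) + 32195/39132 = 11691/145 + 32195/39132 = 462160487/5674140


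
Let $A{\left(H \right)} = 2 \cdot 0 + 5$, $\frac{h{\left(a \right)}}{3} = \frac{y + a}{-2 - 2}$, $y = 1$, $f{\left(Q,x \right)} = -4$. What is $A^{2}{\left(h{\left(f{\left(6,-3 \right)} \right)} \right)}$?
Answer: $25$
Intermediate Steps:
$h{\left(a \right)} = - \frac{3}{4} - \frac{3 a}{4}$ ($h{\left(a \right)} = 3 \frac{1 + a}{-2 - 2} = 3 \frac{1 + a}{-4} = 3 \left(1 + a\right) \left(- \frac{1}{4}\right) = 3 \left(- \frac{1}{4} - \frac{a}{4}\right) = - \frac{3}{4} - \frac{3 a}{4}$)
$A{\left(H \right)} = 5$ ($A{\left(H \right)} = 0 + 5 = 5$)
$A^{2}{\left(h{\left(f{\left(6,-3 \right)} \right)} \right)} = 5^{2} = 25$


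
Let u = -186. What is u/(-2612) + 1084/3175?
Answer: 1710979/4146550 ≈ 0.41263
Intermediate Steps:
u/(-2612) + 1084/3175 = -186/(-2612) + 1084/3175 = -186*(-1/2612) + 1084*(1/3175) = 93/1306 + 1084/3175 = 1710979/4146550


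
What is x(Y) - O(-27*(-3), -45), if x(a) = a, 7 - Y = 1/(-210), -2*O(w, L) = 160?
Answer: 18271/210 ≈ 87.005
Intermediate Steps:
O(w, L) = -80 (O(w, L) = -½*160 = -80)
Y = 1471/210 (Y = 7 - 1/(-210) = 7 - 1*(-1/210) = 7 + 1/210 = 1471/210 ≈ 7.0048)
x(Y) - O(-27*(-3), -45) = 1471/210 - 1*(-80) = 1471/210 + 80 = 18271/210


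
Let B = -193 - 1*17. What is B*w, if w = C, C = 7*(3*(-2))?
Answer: 8820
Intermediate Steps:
B = -210 (B = -193 - 17 = -210)
C = -42 (C = 7*(-6) = -42)
w = -42
B*w = -210*(-42) = 8820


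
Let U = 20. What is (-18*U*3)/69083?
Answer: -1080/69083 ≈ -0.015633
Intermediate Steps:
(-18*U*3)/69083 = (-18*20*3)/69083 = -360*3*(1/69083) = -1080*1/69083 = -1080/69083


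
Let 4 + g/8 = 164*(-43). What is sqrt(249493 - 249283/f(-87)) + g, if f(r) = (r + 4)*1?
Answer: -56448 + 21*sqrt(3944326)/83 ≈ -55946.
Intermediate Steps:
f(r) = 4 + r (f(r) = (4 + r)*1 = 4 + r)
g = -56448 (g = -32 + 8*(164*(-43)) = -32 + 8*(-7052) = -32 - 56416 = -56448)
sqrt(249493 - 249283/f(-87)) + g = sqrt(249493 - 249283/(4 - 87)) - 56448 = sqrt(249493 - 249283/(-83)) - 56448 = sqrt(249493 - 249283*(-1/83)) - 56448 = sqrt(249493 + 249283/83) - 56448 = sqrt(20957202/83) - 56448 = 21*sqrt(3944326)/83 - 56448 = -56448 + 21*sqrt(3944326)/83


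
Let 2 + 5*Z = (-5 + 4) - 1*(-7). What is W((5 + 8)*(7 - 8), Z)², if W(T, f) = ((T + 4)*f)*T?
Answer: 219024/25 ≈ 8761.0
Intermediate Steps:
Z = ⅘ (Z = -⅖ + ((-5 + 4) - 1*(-7))/5 = -⅖ + (-1 + 7)/5 = -⅖ + (⅕)*6 = -⅖ + 6/5 = ⅘ ≈ 0.80000)
W(T, f) = T*f*(4 + T) (W(T, f) = ((4 + T)*f)*T = (f*(4 + T))*T = T*f*(4 + T))
W((5 + 8)*(7 - 8), Z)² = (((5 + 8)*(7 - 8))*(⅘)*(4 + (5 + 8)*(7 - 8)))² = ((13*(-1))*(⅘)*(4 + 13*(-1)))² = (-13*⅘*(4 - 13))² = (-13*⅘*(-9))² = (468/5)² = 219024/25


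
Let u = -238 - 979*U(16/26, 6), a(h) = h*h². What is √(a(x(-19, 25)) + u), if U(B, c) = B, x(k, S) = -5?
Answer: I*√163163/13 ≈ 31.072*I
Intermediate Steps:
a(h) = h³
u = -10926/13 (u = -238 - 15664/26 = -238 - 979*8/13 = -238 - 7832/13 = -10926/13 ≈ -840.46)
√(a(x(-19, 25)) + u) = √((-5)³ - 10926/13) = √(-125 - 10926/13) = √(-12551/13) = I*√163163/13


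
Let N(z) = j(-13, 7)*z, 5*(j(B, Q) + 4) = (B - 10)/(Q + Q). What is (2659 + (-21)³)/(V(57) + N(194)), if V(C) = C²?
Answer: -115535/42162 ≈ -2.7403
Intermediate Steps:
j(B, Q) = -4 + (-10 + B)/(10*Q) (j(B, Q) = -4 + ((B - 10)/(Q + Q))/5 = -4 + ((-10 + B)/((2*Q)))/5 = -4 + ((-10 + B)*(1/(2*Q)))/5 = -4 + ((-10 + B)/(2*Q))/5 = -4 + (-10 + B)/(10*Q))
N(z) = -303*z/70 (N(z) = ((⅒)*(-10 - 13 - 40*7)/7)*z = ((⅒)*(⅐)*(-10 - 13 - 280))*z = ((⅒)*(⅐)*(-303))*z = -303*z/70)
(2659 + (-21)³)/(V(57) + N(194)) = (2659 + (-21)³)/(57² - 303/70*194) = (2659 - 9261)/(3249 - 29391/35) = -6602/84324/35 = -6602*35/84324 = -115535/42162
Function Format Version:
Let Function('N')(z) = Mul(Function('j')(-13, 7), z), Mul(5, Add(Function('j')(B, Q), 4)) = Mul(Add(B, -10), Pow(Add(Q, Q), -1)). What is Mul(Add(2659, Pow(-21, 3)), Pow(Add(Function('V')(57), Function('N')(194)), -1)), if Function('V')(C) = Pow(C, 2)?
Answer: Rational(-115535, 42162) ≈ -2.7403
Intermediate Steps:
Function('j')(B, Q) = Add(-4, Mul(Rational(1, 10), Pow(Q, -1), Add(-10, B))) (Function('j')(B, Q) = Add(-4, Mul(Rational(1, 5), Mul(Add(B, -10), Pow(Add(Q, Q), -1)))) = Add(-4, Mul(Rational(1, 5), Mul(Add(-10, B), Pow(Mul(2, Q), -1)))) = Add(-4, Mul(Rational(1, 5), Mul(Add(-10, B), Mul(Rational(1, 2), Pow(Q, -1))))) = Add(-4, Mul(Rational(1, 5), Mul(Rational(1, 2), Pow(Q, -1), Add(-10, B)))) = Add(-4, Mul(Rational(1, 10), Pow(Q, -1), Add(-10, B))))
Function('N')(z) = Mul(Rational(-303, 70), z) (Function('N')(z) = Mul(Mul(Rational(1, 10), Pow(7, -1), Add(-10, -13, Mul(-40, 7))), z) = Mul(Mul(Rational(1, 10), Rational(1, 7), Add(-10, -13, -280)), z) = Mul(Mul(Rational(1, 10), Rational(1, 7), -303), z) = Mul(Rational(-303, 70), z))
Mul(Add(2659, Pow(-21, 3)), Pow(Add(Function('V')(57), Function('N')(194)), -1)) = Mul(Add(2659, Pow(-21, 3)), Pow(Add(Pow(57, 2), Mul(Rational(-303, 70), 194)), -1)) = Mul(Add(2659, -9261), Pow(Add(3249, Rational(-29391, 35)), -1)) = Mul(-6602, Pow(Rational(84324, 35), -1)) = Mul(-6602, Rational(35, 84324)) = Rational(-115535, 42162)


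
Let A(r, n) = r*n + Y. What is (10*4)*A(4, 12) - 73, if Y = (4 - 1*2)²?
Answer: 2007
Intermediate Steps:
Y = 4 (Y = (4 - 2)² = 2² = 4)
A(r, n) = 4 + n*r (A(r, n) = r*n + 4 = n*r + 4 = 4 + n*r)
(10*4)*A(4, 12) - 73 = (10*4)*(4 + 12*4) - 73 = 40*(4 + 48) - 73 = 40*52 - 73 = 2080 - 73 = 2007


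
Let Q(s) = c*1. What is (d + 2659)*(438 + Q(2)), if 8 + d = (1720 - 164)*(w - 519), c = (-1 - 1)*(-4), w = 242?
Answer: -191049006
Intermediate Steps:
c = 8 (c = -2*(-4) = 8)
d = -431020 (d = -8 + (1720 - 164)*(242 - 519) = -8 + 1556*(-277) = -8 - 431012 = -431020)
Q(s) = 8 (Q(s) = 8*1 = 8)
(d + 2659)*(438 + Q(2)) = (-431020 + 2659)*(438 + 8) = -428361*446 = -191049006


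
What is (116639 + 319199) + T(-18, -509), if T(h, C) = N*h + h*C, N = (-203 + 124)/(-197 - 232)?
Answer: 63634526/143 ≈ 4.4500e+5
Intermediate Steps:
N = 79/429 (N = -79/(-429) = -79*(-1/429) = 79/429 ≈ 0.18415)
T(h, C) = 79*h/429 + C*h (T(h, C) = 79*h/429 + h*C = 79*h/429 + C*h)
(116639 + 319199) + T(-18, -509) = (116639 + 319199) + (1/429)*(-18)*(79 + 429*(-509)) = 435838 + (1/429)*(-18)*(79 - 218361) = 435838 + (1/429)*(-18)*(-218282) = 435838 + 1309692/143 = 63634526/143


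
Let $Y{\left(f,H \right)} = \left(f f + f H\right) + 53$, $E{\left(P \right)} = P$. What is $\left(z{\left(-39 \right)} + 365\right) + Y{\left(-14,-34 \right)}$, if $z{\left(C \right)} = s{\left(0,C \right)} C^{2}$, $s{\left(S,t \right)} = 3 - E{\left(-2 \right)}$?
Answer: $8695$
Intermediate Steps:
$s{\left(S,t \right)} = 5$ ($s{\left(S,t \right)} = 3 - -2 = 3 + 2 = 5$)
$z{\left(C \right)} = 5 C^{2}$
$Y{\left(f,H \right)} = 53 + f^{2} + H f$ ($Y{\left(f,H \right)} = \left(f^{2} + H f\right) + 53 = 53 + f^{2} + H f$)
$\left(z{\left(-39 \right)} + 365\right) + Y{\left(-14,-34 \right)} = \left(5 \left(-39\right)^{2} + 365\right) + \left(53 + \left(-14\right)^{2} - -476\right) = \left(5 \cdot 1521 + 365\right) + \left(53 + 196 + 476\right) = \left(7605 + 365\right) + 725 = 7970 + 725 = 8695$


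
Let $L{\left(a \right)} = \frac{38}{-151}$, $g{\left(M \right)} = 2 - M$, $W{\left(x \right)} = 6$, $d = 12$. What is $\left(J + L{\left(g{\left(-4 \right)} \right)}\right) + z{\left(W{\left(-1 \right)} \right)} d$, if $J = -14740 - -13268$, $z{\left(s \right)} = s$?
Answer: $- \frac{211438}{151} \approx -1400.3$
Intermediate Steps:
$J = -1472$ ($J = -14740 + 13268 = -1472$)
$L{\left(a \right)} = - \frac{38}{151}$ ($L{\left(a \right)} = 38 \left(- \frac{1}{151}\right) = - \frac{38}{151}$)
$\left(J + L{\left(g{\left(-4 \right)} \right)}\right) + z{\left(W{\left(-1 \right)} \right)} d = \left(-1472 - \frac{38}{151}\right) + 6 \cdot 12 = - \frac{222310}{151} + 72 = - \frac{211438}{151}$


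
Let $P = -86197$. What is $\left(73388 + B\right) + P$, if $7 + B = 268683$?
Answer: $255867$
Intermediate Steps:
$B = 268676$ ($B = -7 + 268683 = 268676$)
$\left(73388 + B\right) + P = \left(73388 + 268676\right) - 86197 = 342064 - 86197 = 255867$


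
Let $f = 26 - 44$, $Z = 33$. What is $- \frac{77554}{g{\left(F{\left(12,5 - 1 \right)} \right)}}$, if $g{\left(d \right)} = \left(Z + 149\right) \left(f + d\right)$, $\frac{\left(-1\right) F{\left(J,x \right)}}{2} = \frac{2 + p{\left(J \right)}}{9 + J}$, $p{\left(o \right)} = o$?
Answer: $\frac{116331}{5278} \approx 22.041$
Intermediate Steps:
$f = -18$
$F{\left(J,x \right)} = - \frac{2 \left(2 + J\right)}{9 + J}$ ($F{\left(J,x \right)} = - 2 \frac{2 + J}{9 + J} = - \frac{2 \left(2 + J\right)}{9 + J}$)
$g{\left(d \right)} = -3276 + 182 d$ ($g{\left(d \right)} = \left(33 + 149\right) \left(-18 + d\right) = 182 \left(-18 + d\right) = -3276 + 182 d$)
$- \frac{77554}{g{\left(F{\left(12,5 - 1 \right)} \right)}} = - \frac{77554}{-3276 + 182 \frac{2 \left(-2 - 12\right)}{9 + 12}} = - \frac{77554}{-3276 + 182 \frac{2 \left(-2 - 12\right)}{21}} = - \frac{77554}{-3276 + 182 \cdot 2 \cdot \frac{1}{21} \left(-14\right)} = - \frac{77554}{-3276 + 182 \left(- \frac{4}{3}\right)} = - \frac{77554}{-3276 - \frac{728}{3}} = - \frac{77554}{- \frac{10556}{3}} = \left(-77554\right) \left(- \frac{3}{10556}\right) = \frac{116331}{5278}$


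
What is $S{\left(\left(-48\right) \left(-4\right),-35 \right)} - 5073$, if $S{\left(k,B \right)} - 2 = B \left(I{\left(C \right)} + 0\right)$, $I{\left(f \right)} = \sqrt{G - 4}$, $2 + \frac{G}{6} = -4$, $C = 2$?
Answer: $-5071 - 70 i \sqrt{10} \approx -5071.0 - 221.36 i$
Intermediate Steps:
$G = -36$ ($G = -12 + 6 \left(-4\right) = -12 - 24 = -36$)
$I{\left(f \right)} = 2 i \sqrt{10}$ ($I{\left(f \right)} = \sqrt{-36 - 4} = \sqrt{-40} = 2 i \sqrt{10}$)
$S{\left(k,B \right)} = 2 + 2 i B \sqrt{10}$ ($S{\left(k,B \right)} = 2 + B \left(2 i \sqrt{10} + 0\right) = 2 + B 2 i \sqrt{10} = 2 + 2 i B \sqrt{10}$)
$S{\left(\left(-48\right) \left(-4\right),-35 \right)} - 5073 = \left(2 + 2 i \left(-35\right) \sqrt{10}\right) - 5073 = \left(2 - 70 i \sqrt{10}\right) - 5073 = -5071 - 70 i \sqrt{10}$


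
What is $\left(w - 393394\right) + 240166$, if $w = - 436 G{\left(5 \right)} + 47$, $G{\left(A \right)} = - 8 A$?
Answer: $-135741$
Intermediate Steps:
$w = 17487$ ($w = - 436 \left(\left(-8\right) 5\right) + 47 = \left(-436\right) \left(-40\right) + 47 = 17440 + 47 = 17487$)
$\left(w - 393394\right) + 240166 = \left(17487 - 393394\right) + 240166 = -375907 + 240166 = -135741$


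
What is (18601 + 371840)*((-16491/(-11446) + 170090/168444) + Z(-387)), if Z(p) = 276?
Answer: 8733765403446862/80333751 ≈ 1.0872e+8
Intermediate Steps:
(18601 + 371840)*((-16491/(-11446) + 170090/168444) + Z(-387)) = (18601 + 371840)*((-16491/(-11446) + 170090/168444) + 276) = 390441*((-16491*(-1/11446) + 170090*(1/168444)) + 276) = 390441*((16491/11446 + 85045/84222) + 276) = 390441*(590582518/241001253 + 276) = 390441*(67106928346/241001253) = 8733765403446862/80333751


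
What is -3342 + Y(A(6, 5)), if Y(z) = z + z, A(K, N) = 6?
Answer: -3330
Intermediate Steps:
Y(z) = 2*z
-3342 + Y(A(6, 5)) = -3342 + 2*6 = -3342 + 12 = -3330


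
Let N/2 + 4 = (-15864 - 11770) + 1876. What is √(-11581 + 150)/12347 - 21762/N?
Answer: 10881/25762 + I*√11431/12347 ≈ 0.42237 + 0.0086593*I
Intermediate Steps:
N = -51524 (N = -8 + 2*((-15864 - 11770) + 1876) = -8 + 2*(-27634 + 1876) = -8 + 2*(-25758) = -8 - 51516 = -51524)
√(-11581 + 150)/12347 - 21762/N = √(-11581 + 150)/12347 - 21762/(-51524) = √(-11431)*(1/12347) - 21762*(-1/51524) = (I*√11431)*(1/12347) + 10881/25762 = I*√11431/12347 + 10881/25762 = 10881/25762 + I*√11431/12347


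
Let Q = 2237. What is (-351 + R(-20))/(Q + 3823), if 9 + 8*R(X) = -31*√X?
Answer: -939/16160 - 31*I*√5/24240 ≈ -0.058106 - 0.0028597*I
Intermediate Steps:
R(X) = -9/8 - 31*√X/8 (R(X) = -9/8 + (-31*√X)/8 = -9/8 - 31*√X/8)
(-351 + R(-20))/(Q + 3823) = (-351 + (-9/8 - 31*I*√5/4))/(2237 + 3823) = (-351 + (-9/8 - 31*I*√5/4))/6060 = (-351 + (-9/8 - 31*I*√5/4))*(1/6060) = (-2817/8 - 31*I*√5/4)*(1/6060) = -939/16160 - 31*I*√5/24240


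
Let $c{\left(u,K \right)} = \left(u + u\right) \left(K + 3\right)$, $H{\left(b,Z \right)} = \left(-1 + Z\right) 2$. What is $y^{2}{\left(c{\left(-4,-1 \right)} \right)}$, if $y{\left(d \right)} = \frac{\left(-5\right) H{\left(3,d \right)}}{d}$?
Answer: $\frac{7225}{64} \approx 112.89$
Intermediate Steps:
$H{\left(b,Z \right)} = -2 + 2 Z$
$c{\left(u,K \right)} = 2 u \left(3 + K\right)$
$y{\left(d \right)} = \frac{10 - 10 d}{d}$ ($y{\left(d \right)} = \frac{\left(-5\right) \left(-2 + 2 d\right)}{d} = \frac{10 - 10 d}{d}$)
$y^{2}{\left(c{\left(-4,-1 \right)} \right)} = \left(-10 + \frac{10}{2 \left(-4\right) \left(3 - 1\right)}\right)^{2} = \left(-10 + \frac{10}{2 \left(-4\right) 2}\right)^{2} = \left(-10 + \frac{10}{-16}\right)^{2} = \left(-10 + 10 \left(- \frac{1}{16}\right)\right)^{2} = \left(-10 - \frac{5}{8}\right)^{2} = \left(- \frac{85}{8}\right)^{2} = \frac{7225}{64}$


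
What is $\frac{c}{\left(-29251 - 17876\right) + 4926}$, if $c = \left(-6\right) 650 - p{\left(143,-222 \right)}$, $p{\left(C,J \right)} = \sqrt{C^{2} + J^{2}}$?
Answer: $\frac{1300}{14067} + \frac{\sqrt{69733}}{42201} \approx 0.098672$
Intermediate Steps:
$c = -3900 - \sqrt{69733}$ ($c = \left(-6\right) 650 - \sqrt{143^{2} + \left(-222\right)^{2}} = -3900 - \sqrt{20449 + 49284} = -3900 - \sqrt{69733} \approx -4164.1$)
$\frac{c}{\left(-29251 - 17876\right) + 4926} = \frac{-3900 - \sqrt{69733}}{\left(-29251 - 17876\right) + 4926} = \frac{-3900 - \sqrt{69733}}{-47127 + 4926} = \frac{-3900 - \sqrt{69733}}{-42201} = \left(-3900 - \sqrt{69733}\right) \left(- \frac{1}{42201}\right) = \frac{1300}{14067} + \frac{\sqrt{69733}}{42201}$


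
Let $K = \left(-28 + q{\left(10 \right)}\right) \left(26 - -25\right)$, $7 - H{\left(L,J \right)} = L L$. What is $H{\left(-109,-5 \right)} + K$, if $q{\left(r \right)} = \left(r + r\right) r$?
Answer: $-3102$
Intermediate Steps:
$q{\left(r \right)} = 2 r^{2}$ ($q{\left(r \right)} = 2 r r = 2 r^{2}$)
$H{\left(L,J \right)} = 7 - L^{2}$ ($H{\left(L,J \right)} = 7 - L L = 7 - L^{2}$)
$K = 8772$ ($K = \left(-28 + 2 \cdot 10^{2}\right) \left(26 - -25\right) = \left(-28 + 2 \cdot 100\right) \left(26 + 25\right) = \left(-28 + 200\right) 51 = 172 \cdot 51 = 8772$)
$H{\left(-109,-5 \right)} + K = \left(7 - \left(-109\right)^{2}\right) + 8772 = \left(7 - 11881\right) + 8772 = -11874 + 8772 = -3102$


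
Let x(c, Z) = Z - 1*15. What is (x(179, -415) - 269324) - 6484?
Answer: -276238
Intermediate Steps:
x(c, Z) = -15 + Z (x(c, Z) = Z - 15 = -15 + Z)
(x(179, -415) - 269324) - 6484 = ((-15 - 415) - 269324) - 6484 = (-430 - 269324) - 6484 = -269754 - 6484 = -276238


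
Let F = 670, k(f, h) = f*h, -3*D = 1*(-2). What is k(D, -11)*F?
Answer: -14740/3 ≈ -4913.3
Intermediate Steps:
D = ⅔ (D = -(-2)/3 = -⅓*(-2) = ⅔ ≈ 0.66667)
k(D, -11)*F = ((⅔)*(-11))*670 = -22/3*670 = -14740/3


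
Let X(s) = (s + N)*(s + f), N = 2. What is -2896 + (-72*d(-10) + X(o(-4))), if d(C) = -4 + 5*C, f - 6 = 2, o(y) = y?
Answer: 984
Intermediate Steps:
f = 8 (f = 6 + 2 = 8)
X(s) = (2 + s)*(8 + s) (X(s) = (s + 2)*(s + 8) = (2 + s)*(8 + s))
-2896 + (-72*d(-10) + X(o(-4))) = -2896 + (-72*(-4 + 5*(-10)) + (16 + (-4)**2 + 10*(-4))) = -2896 + (-72*(-4 - 50) + (16 + 16 - 40)) = -2896 + (-72*(-54) - 8) = -2896 + (3888 - 8) = -2896 + 3880 = 984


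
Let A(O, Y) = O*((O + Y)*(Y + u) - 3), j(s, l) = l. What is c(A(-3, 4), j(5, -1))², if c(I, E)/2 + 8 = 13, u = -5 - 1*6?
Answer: 100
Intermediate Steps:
u = -11 (u = -5 - 6 = -11)
A(O, Y) = O*(-3 + (-11 + Y)*(O + Y)) (A(O, Y) = O*((O + Y)*(Y - 11) - 3) = O*((O + Y)*(-11 + Y) - 3) = O*((-11 + Y)*(O + Y) - 3) = O*(-3 + (-11 + Y)*(O + Y)))
c(I, E) = 10 (c(I, E) = -16 + 2*13 = -16 + 26 = 10)
c(A(-3, 4), j(5, -1))² = 10² = 100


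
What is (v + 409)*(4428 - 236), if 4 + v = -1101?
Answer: -2917632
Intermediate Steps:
v = -1105 (v = -4 - 1101 = -1105)
(v + 409)*(4428 - 236) = (-1105 + 409)*(4428 - 236) = -696*4192 = -2917632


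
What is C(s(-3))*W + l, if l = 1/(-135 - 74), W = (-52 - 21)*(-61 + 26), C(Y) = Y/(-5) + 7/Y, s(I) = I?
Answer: -2776777/627 ≈ -4428.7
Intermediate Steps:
C(Y) = 7/Y - Y/5 (C(Y) = Y*(-1/5) + 7/Y = -Y/5 + 7/Y = 7/Y - Y/5)
W = 2555 (W = -73*(-35) = 2555)
l = -1/209 (l = 1/(-209) = -1/209 ≈ -0.0047847)
C(s(-3))*W + l = (7/(-3) - 1/5*(-3))*2555 - 1/209 = (7*(-1/3) + 3/5)*2555 - 1/209 = (-7/3 + 3/5)*2555 - 1/209 = -26/15*2555 - 1/209 = -13286/3 - 1/209 = -2776777/627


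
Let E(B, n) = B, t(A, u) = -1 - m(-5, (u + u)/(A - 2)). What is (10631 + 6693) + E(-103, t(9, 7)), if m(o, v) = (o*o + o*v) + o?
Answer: 17221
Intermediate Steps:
m(o, v) = o + o² + o*v (m(o, v) = (o² + o*v) + o = o + o² + o*v)
t(A, u) = -21 + 10*u/(-2 + A) (t(A, u) = -1 - (-5)*(1 - 5 + (u + u)/(A - 2)) = -1 - (-5)*(1 - 5 + (2*u)/(-2 + A)) = -1 - (-5)*(1 - 5 + 2*u/(-2 + A)) = -1 - (-5)*(-4 + 2*u/(-2 + A)) = -1 - (20 - 10*u/(-2 + A)) = -1 + (-20 + 10*u/(-2 + A)) = -21 + 10*u/(-2 + A))
(10631 + 6693) + E(-103, t(9, 7)) = (10631 + 6693) - 103 = 17324 - 103 = 17221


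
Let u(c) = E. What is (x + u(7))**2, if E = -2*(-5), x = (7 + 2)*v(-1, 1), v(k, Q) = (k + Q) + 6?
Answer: 4096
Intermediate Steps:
v(k, Q) = 6 + Q + k (v(k, Q) = (Q + k) + 6 = 6 + Q + k)
x = 54 (x = (7 + 2)*(6 + 1 - 1) = 9*6 = 54)
E = 10
u(c) = 10
(x + u(7))**2 = (54 + 10)**2 = 64**2 = 4096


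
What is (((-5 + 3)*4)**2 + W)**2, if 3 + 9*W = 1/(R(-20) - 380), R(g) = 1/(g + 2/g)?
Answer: 212880443318929/52518888900 ≈ 4053.4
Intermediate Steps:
W = -76457/229170 (W = -1/3 + 1/(9*(-20/(2 + (-20)**2) - 380)) = -1/3 + 1/(9*(-20/(2 + 400) - 380)) = -1/3 + 1/(9*(-20/402 - 380)) = -1/3 + 1/(9*(-20*1/402 - 380)) = -1/3 + 1/(9*(-10/201 - 380)) = -1/3 + 1/(9*(-76390/201)) = -1/3 + (1/9)*(-201/76390) = -1/3 - 67/229170 = -76457/229170 ≈ -0.33363)
(((-5 + 3)*4)**2 + W)**2 = (((-5 + 3)*4)**2 - 76457/229170)**2 = ((-2*4)**2 - 76457/229170)**2 = ((-8)**2 - 76457/229170)**2 = (64 - 76457/229170)**2 = (14590423/229170)**2 = 212880443318929/52518888900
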